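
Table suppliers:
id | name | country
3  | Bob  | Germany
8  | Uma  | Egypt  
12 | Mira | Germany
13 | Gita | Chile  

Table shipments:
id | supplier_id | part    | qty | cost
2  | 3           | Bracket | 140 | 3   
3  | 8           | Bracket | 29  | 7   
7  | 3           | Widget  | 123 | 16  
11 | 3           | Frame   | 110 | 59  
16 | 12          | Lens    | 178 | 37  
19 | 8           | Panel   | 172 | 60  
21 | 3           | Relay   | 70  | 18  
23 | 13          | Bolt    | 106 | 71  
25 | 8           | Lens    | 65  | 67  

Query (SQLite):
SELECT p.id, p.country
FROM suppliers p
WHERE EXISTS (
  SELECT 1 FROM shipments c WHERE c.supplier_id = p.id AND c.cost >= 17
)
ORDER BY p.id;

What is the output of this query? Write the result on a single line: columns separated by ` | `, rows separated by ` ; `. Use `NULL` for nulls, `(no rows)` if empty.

3 | Germany ; 8 | Egypt ; 12 | Germany ; 13 | Chile

For each suppliers row, check whether any shipments with matching supplier_id has cost >= 17.
Keep rows where that is true.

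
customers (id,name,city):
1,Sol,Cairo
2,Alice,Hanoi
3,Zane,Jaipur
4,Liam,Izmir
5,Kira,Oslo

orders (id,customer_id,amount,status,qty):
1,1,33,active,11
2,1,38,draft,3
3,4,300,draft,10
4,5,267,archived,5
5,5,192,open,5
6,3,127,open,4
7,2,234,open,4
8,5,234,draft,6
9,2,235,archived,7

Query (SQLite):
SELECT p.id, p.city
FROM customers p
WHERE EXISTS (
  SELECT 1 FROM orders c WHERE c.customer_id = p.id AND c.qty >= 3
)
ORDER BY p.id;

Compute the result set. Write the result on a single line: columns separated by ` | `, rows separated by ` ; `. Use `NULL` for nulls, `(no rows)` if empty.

1 | Cairo ; 2 | Hanoi ; 3 | Jaipur ; 4 | Izmir ; 5 | Oslo

For each customers row, check whether any orders with matching customer_id has qty >= 3.
Keep rows where that is true.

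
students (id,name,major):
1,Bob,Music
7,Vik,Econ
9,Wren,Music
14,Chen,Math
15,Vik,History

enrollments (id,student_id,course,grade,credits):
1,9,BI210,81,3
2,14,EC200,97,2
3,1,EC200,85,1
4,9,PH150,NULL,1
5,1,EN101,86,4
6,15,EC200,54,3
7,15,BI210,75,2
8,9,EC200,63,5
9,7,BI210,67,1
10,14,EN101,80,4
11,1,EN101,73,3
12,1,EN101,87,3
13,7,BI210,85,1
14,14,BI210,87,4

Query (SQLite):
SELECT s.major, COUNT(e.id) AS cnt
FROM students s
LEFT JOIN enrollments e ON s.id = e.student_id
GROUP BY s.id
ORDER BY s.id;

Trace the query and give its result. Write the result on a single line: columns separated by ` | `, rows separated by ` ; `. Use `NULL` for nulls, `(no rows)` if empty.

LEFT JOIN keeps every students row; unmatched ones get NULL for enrollments columns.
Group by students.id and compute COUNT(e.id). COUNT(col) of an all-NULL group is 0.
  1: ids {3, 5, 11, 12} → COUNT(e.id)=4
  7: ids {9, 13} → COUNT(e.id)=2
  9: ids {1, 4, 8} → COUNT(e.id)=3
  14: ids {2, 10, 14} → COUNT(e.id)=3
  15: ids {6, 7} → COUNT(e.id)=2

Music | 4 ; Econ | 2 ; Music | 3 ; Math | 3 ; History | 2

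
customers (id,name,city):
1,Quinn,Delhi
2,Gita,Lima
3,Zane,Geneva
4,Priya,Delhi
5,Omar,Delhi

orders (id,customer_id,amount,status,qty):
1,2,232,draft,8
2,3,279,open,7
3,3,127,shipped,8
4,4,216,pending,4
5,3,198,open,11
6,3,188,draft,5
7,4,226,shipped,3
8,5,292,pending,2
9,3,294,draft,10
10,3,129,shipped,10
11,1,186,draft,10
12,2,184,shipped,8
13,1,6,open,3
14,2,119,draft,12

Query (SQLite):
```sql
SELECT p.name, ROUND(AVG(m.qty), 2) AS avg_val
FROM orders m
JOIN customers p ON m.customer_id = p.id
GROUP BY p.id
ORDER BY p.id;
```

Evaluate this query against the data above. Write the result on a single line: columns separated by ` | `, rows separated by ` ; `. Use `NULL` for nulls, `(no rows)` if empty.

Join each orders row to its customers via customer_id.
Group joined rows by customers.id; compute ROUND(AVG(m.qty), 2) per group.
  1: ids {11, 13} → ROUND(AVG(m.qty), 2)=6.5
  2: ids {1, 12, 14} → ROUND(AVG(m.qty), 2)=9.33
  3: ids {2, 3, 5, 6, 9, 10} → ROUND(AVG(m.qty), 2)=8.5
  4: ids {4, 7} → ROUND(AVG(m.qty), 2)=3.5
  5: ids {8} → ROUND(AVG(m.qty), 2)=2

Quinn | 6.5 ; Gita | 9.33 ; Zane | 8.5 ; Priya | 3.5 ; Omar | 2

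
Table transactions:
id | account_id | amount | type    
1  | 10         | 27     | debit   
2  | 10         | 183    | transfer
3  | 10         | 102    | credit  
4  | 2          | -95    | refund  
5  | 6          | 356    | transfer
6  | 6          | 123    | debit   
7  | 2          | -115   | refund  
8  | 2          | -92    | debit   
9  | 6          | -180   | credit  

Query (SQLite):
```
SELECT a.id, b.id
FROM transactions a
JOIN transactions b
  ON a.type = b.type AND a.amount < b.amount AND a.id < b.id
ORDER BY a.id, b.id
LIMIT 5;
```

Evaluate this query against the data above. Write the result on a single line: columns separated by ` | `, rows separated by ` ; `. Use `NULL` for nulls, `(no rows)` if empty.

Pairs (a,b) with same type, a.amount < b.amount, a.id < b.id.
type groups: credit:{3,9} debit:{1,6,8} refund:{4,7} transfer:{2,5}
Ordered by (a.id, b.id); first 5.

1 | 6 ; 2 | 5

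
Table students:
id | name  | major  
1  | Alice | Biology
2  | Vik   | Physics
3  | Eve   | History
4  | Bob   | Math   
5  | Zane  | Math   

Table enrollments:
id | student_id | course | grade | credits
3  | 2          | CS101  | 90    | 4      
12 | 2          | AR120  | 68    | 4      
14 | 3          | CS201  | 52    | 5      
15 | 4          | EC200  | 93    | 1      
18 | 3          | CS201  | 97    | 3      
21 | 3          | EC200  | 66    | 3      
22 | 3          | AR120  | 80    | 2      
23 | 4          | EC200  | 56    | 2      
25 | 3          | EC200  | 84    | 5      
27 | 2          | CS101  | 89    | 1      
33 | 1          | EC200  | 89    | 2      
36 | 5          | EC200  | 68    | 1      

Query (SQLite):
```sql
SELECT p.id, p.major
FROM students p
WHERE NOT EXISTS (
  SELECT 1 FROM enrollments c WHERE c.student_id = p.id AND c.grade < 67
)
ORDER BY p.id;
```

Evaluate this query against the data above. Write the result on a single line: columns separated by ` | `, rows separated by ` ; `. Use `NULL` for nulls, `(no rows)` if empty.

1 | Biology ; 2 | Physics ; 5 | Math

For each students row, check whether any enrollments with matching student_id has grade < 67.
Keep rows where that is false.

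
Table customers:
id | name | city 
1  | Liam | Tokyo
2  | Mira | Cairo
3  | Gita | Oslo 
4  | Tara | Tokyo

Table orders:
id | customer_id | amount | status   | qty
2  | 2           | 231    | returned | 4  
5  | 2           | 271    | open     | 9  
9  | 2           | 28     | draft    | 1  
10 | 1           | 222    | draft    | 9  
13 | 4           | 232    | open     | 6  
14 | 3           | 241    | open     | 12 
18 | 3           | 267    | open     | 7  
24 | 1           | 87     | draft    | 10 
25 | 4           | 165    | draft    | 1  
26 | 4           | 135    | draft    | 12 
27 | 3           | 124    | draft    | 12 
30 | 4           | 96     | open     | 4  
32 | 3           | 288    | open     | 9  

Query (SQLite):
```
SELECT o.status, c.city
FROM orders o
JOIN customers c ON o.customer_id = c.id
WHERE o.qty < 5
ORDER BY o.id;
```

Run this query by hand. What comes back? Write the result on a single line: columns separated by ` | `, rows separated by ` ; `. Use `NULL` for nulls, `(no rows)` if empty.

returned | Cairo ; draft | Cairo ; draft | Tokyo ; open | Tokyo

Each orders row matches the customers row where customer_id = customers.id.
Then keep rows with o.qty < 5.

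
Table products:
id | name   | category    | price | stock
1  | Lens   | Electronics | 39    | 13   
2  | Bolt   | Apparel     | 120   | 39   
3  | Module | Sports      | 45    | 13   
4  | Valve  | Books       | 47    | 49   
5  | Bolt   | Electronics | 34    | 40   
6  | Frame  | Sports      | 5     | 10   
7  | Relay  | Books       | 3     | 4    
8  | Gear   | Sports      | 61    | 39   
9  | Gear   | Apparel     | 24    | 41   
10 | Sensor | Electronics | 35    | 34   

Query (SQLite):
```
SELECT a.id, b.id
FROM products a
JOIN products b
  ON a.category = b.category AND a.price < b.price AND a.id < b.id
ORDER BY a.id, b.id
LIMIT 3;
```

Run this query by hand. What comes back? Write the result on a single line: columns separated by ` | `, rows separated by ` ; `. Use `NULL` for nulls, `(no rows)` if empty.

Pairs (a,b) with same category, a.price < b.price, a.id < b.id.
category groups: Apparel:{2,9} Books:{4,7} Electronics:{1,5,10} Sports:{3,6,8}
Ordered by (a.id, b.id); first 3.

3 | 8 ; 5 | 10 ; 6 | 8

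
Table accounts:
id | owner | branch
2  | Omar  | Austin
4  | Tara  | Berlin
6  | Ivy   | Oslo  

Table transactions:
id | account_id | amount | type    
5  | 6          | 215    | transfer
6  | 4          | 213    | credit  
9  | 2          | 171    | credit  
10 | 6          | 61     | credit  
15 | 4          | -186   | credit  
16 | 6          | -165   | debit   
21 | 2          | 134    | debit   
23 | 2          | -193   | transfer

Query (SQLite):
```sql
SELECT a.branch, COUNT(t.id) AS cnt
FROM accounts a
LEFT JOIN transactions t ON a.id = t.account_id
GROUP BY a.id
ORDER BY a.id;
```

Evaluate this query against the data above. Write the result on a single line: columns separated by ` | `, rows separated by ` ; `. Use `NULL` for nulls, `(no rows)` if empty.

Austin | 3 ; Berlin | 2 ; Oslo | 3

LEFT JOIN keeps every accounts row; unmatched ones get NULL for transactions columns.
Group by accounts.id and compute COUNT(t.id). COUNT(col) of an all-NULL group is 0.
  2: ids {9, 21, 23} → COUNT(t.id)=3
  4: ids {6, 15} → COUNT(t.id)=2
  6: ids {5, 10, 16} → COUNT(t.id)=3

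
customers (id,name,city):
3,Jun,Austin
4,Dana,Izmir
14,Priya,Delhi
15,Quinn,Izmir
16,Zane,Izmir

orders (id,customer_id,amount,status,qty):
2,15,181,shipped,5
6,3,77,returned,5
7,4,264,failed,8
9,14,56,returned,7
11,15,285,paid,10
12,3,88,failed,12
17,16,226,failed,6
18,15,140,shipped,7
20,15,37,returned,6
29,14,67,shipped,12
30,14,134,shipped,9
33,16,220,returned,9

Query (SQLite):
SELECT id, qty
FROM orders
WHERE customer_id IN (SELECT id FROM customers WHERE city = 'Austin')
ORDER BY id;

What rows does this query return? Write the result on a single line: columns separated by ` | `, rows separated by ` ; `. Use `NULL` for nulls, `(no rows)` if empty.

Inner query: customers.id where city = 'Austin'.
Outer: keep orders rows whose customer_id is in that set.
Inner query → {3}

6 | 5 ; 12 | 12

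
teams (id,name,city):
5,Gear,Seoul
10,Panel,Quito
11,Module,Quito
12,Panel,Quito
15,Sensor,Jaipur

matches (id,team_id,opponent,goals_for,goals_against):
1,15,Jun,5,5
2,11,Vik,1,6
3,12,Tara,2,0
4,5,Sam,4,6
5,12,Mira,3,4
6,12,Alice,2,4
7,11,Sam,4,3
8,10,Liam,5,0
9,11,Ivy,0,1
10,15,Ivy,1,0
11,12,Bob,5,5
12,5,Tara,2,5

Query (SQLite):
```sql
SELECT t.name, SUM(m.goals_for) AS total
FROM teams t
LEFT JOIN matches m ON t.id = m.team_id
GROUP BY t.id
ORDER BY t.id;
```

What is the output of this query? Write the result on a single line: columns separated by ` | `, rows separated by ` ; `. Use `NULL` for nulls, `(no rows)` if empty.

Gear | 6 ; Panel | 5 ; Module | 5 ; Panel | 12 ; Sensor | 6

LEFT JOIN keeps every teams row; unmatched ones get NULL for matches columns.
Group by teams.id and compute SUM(m.goals_for). SUM over an all-NULL group is NULL.
  5: ids {4, 12} → SUM(m.goals_for)=6
  10: ids {8} → SUM(m.goals_for)=5
  11: ids {2, 7, 9} → SUM(m.goals_for)=5
  12: ids {3, 5, 6, 11} → SUM(m.goals_for)=12
  15: ids {1, 10} → SUM(m.goals_for)=6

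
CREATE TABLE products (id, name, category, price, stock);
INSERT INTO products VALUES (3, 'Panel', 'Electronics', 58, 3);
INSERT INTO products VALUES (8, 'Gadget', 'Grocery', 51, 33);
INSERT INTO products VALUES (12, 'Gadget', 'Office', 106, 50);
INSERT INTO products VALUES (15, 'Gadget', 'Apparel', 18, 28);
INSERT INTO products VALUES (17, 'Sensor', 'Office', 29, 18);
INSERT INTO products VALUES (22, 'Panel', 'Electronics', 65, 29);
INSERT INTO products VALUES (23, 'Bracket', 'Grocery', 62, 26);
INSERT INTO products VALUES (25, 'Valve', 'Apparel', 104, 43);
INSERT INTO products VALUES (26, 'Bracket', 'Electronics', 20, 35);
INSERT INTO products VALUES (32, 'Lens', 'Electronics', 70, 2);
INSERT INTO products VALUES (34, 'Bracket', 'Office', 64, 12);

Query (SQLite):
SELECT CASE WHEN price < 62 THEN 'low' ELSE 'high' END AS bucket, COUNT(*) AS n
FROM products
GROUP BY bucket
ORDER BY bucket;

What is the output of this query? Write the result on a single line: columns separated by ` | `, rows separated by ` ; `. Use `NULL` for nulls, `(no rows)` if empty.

Bucket rows by price < 62 → 'low' else 'high'; count each bucket.

high | 6 ; low | 5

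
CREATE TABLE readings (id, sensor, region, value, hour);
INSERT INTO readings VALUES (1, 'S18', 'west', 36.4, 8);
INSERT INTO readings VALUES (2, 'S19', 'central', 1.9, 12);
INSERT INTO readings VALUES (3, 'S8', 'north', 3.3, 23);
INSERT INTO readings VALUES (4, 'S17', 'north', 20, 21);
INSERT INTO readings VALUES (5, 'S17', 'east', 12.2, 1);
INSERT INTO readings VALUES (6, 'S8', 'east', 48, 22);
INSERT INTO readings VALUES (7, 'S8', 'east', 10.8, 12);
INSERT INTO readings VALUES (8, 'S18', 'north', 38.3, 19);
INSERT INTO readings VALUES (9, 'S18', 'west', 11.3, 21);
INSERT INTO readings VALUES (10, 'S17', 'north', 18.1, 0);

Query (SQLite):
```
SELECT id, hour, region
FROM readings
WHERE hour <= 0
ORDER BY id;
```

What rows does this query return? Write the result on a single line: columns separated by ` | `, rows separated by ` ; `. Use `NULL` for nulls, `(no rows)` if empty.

hour <= 0: ids {10}

10 | 0 | north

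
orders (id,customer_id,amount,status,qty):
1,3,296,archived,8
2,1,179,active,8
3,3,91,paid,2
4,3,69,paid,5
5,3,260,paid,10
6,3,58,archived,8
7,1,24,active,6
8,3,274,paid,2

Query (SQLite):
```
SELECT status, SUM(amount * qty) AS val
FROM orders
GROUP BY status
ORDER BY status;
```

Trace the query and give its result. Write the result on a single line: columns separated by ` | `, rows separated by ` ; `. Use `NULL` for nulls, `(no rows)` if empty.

active | 1576 ; archived | 2832 ; paid | 3675

For each row compute amount * qty.
Group by status; take SUM of the expression per group.
  active: ids {2, 7} → SUM(amount * qty)=1576
  archived: ids {1, 6} → SUM(amount * qty)=2832
  paid: ids {3, 4, 5, 8} → SUM(amount * qty)=3675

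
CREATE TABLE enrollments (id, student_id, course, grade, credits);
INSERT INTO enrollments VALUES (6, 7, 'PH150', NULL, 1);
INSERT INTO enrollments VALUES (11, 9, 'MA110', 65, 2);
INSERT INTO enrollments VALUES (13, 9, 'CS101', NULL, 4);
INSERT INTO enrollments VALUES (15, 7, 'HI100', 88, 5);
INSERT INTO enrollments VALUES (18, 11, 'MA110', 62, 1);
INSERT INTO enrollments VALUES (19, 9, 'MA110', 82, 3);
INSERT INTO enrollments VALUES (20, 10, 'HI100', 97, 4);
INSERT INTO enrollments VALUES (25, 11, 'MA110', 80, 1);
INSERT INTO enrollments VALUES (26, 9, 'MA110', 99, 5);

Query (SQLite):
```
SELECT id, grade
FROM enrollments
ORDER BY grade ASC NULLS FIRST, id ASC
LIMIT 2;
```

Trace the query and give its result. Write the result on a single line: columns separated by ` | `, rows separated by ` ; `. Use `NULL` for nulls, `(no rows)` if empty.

6 | NULL ; 13 | NULL

Sort by grade asc, tiebreak id asc: (NULL, id=6), (NULL, id=13), (62, id=18), (65, id=11), (80, id=25) …. Take first 2.
NULLS FIRST: NULL grade rows go before all non-NULL rows (among themselves ordered by id asc).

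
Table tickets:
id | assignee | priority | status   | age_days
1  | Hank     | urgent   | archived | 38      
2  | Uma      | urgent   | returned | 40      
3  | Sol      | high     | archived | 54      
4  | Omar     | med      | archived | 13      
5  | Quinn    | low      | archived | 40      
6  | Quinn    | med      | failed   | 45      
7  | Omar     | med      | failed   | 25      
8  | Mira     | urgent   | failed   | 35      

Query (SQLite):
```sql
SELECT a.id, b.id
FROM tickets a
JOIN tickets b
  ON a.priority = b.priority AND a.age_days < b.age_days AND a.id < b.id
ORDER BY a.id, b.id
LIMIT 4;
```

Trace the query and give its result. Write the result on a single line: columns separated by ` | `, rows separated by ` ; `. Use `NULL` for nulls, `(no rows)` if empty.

1 | 2 ; 4 | 6 ; 4 | 7

Pairs (a,b) with same priority, a.age_days < b.age_days, a.id < b.id.
priority groups: high:{3} low:{5} med:{4,6,7} urgent:{1,2,8}
Ordered by (a.id, b.id); first 4.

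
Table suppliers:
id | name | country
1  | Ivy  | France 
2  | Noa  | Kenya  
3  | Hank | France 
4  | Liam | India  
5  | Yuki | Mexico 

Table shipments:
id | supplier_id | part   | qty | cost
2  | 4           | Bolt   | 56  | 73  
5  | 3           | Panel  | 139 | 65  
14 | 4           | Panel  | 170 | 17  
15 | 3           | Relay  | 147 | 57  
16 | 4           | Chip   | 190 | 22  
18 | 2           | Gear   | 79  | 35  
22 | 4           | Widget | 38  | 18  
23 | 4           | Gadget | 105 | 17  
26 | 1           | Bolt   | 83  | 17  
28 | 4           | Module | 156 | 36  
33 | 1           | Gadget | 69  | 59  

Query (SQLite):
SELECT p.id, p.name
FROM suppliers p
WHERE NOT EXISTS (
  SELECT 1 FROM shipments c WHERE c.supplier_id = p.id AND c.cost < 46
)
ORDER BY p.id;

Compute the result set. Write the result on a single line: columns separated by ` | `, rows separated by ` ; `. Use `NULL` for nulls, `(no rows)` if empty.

3 | Hank ; 5 | Yuki

For each suppliers row, check whether any shipments with matching supplier_id has cost < 46.
Keep rows where that is false.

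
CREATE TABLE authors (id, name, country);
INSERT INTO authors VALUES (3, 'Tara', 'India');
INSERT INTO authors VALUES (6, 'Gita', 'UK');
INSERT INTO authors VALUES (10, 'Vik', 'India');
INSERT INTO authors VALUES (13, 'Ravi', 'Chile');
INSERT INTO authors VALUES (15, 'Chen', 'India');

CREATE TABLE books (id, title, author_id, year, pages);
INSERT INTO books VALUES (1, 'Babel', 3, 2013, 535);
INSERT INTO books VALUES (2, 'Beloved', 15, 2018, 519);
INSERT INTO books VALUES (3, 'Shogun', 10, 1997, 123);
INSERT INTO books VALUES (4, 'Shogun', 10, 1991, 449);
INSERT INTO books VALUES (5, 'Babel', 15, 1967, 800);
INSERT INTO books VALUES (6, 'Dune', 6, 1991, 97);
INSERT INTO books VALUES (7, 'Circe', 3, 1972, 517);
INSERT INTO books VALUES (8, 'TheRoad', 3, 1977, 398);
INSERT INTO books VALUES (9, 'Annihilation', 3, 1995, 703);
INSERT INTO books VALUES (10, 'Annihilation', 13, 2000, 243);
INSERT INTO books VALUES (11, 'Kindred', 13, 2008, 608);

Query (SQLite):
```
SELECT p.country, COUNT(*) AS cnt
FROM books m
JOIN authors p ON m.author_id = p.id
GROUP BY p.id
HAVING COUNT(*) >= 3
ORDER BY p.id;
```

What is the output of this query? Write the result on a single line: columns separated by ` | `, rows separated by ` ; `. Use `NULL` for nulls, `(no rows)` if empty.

India | 4

Join each books row to its authors via author_id.
Group joined rows by authors.id; compute COUNT(*) per group.
HAVING: keep groups with count ≥ 3.
  3: ids {1, 7, 8, 9} → COUNT(*)=4
  6: ids {6} → COUNT(*)=1
  10: ids {3, 4} → COUNT(*)=2
  13: ids {10, 11} → COUNT(*)=2
  15: ids {2, 5} → COUNT(*)=2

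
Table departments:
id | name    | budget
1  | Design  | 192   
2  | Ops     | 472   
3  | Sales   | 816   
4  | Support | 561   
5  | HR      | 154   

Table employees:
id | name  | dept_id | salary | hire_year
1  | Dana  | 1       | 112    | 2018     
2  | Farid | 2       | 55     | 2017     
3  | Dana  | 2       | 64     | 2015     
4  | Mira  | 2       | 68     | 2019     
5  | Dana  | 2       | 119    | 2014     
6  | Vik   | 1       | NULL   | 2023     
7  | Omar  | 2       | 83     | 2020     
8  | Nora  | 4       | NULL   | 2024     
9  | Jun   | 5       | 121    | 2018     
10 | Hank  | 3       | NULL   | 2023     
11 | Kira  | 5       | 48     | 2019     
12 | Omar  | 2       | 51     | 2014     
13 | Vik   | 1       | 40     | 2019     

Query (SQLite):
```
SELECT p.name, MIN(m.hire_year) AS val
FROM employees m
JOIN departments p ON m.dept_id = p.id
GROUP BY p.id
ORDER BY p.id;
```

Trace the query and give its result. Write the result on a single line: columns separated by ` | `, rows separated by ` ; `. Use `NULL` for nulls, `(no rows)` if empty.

Design | 2018 ; Ops | 2014 ; Sales | 2023 ; Support | 2024 ; HR | 2018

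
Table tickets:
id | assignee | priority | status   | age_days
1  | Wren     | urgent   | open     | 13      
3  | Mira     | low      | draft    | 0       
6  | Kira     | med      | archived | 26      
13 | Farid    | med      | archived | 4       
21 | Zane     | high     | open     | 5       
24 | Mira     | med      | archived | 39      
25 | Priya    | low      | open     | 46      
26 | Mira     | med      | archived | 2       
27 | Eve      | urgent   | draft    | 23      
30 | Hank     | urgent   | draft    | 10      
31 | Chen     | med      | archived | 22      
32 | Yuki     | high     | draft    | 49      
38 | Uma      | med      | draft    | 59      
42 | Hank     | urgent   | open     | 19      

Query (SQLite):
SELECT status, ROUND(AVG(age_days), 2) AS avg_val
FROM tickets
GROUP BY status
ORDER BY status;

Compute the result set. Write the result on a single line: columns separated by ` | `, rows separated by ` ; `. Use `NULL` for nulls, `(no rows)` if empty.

archived | 18.6 ; draft | 28.2 ; open | 20.75

Partition tickets by status; compute ROUND(AVG(age_days), 2) within each group.
  archived: ids {6, 13, 24, 26, 31} → ROUND(AVG(age_days), 2)=18.6
  draft: ids {3, 27, 30, 32, 38} → ROUND(AVG(age_days), 2)=28.2
  open: ids {1, 21, 25, 42} → ROUND(AVG(age_days), 2)=20.75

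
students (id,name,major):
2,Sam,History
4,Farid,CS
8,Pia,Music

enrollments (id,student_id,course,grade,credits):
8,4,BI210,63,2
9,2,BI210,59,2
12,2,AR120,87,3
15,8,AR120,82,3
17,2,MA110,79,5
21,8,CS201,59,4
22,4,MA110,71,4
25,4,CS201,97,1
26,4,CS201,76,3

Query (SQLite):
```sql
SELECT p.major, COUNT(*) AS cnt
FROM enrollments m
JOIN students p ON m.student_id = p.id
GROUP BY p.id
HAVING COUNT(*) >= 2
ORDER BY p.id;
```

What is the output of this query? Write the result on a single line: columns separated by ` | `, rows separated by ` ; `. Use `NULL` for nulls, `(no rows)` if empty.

History | 3 ; CS | 4 ; Music | 2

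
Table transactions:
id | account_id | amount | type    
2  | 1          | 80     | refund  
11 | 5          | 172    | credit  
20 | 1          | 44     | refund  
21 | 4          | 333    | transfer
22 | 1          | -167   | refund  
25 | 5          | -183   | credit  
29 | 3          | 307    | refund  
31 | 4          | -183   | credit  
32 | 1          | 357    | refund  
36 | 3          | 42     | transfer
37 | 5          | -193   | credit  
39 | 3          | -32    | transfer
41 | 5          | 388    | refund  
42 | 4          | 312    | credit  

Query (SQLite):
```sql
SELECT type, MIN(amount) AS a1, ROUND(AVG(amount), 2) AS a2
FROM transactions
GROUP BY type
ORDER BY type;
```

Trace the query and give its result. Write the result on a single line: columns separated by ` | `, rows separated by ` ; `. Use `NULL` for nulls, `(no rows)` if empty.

Group transactions by type.
Per group compute: MIN(amount), ROUND(AVG(amount), 2).
  credit: ids {11, 25, 31, 37, 42} → MIN(amount)=-193, ROUND(AVG(amount), 2)=-15
  refund: ids {2, 20, 22, 29, 32, 41} → MIN(amount)=-167, ROUND(AVG(amount), 2)=168.17
  transfer: ids {21, 36, 39} → MIN(amount)=-32, ROUND(AVG(amount), 2)=114.33

credit | -193 | -15 ; refund | -167 | 168.17 ; transfer | -32 | 114.33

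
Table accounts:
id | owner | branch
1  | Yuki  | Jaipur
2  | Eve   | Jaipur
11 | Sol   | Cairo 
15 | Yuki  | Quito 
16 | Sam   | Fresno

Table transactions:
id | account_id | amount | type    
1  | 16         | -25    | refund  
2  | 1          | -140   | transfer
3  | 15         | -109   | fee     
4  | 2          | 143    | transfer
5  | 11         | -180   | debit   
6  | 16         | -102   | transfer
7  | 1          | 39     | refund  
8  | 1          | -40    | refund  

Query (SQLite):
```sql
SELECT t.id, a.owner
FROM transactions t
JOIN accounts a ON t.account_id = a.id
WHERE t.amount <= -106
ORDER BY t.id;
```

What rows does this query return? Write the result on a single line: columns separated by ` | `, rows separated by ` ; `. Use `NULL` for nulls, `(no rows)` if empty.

2 | Yuki ; 3 | Yuki ; 5 | Sol

Each transactions row matches the accounts row where account_id = accounts.id.
Then keep rows with t.amount <= -106.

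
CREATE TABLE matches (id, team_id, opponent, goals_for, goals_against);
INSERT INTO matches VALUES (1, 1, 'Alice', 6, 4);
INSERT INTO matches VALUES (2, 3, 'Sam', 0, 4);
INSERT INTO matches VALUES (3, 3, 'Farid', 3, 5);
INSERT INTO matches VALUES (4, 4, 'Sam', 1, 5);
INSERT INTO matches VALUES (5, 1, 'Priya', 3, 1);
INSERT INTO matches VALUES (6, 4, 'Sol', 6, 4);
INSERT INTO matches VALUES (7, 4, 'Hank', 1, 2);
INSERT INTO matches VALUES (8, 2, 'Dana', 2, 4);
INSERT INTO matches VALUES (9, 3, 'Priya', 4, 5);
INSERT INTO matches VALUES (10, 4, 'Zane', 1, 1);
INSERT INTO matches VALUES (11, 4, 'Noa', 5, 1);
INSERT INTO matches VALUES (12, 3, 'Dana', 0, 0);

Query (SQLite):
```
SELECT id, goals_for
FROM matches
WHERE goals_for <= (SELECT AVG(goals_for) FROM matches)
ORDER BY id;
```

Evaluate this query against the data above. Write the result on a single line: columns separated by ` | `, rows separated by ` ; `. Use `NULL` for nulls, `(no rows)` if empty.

2 | 0 ; 4 | 1 ; 7 | 1 ; 8 | 2 ; 10 | 1 ; 12 | 0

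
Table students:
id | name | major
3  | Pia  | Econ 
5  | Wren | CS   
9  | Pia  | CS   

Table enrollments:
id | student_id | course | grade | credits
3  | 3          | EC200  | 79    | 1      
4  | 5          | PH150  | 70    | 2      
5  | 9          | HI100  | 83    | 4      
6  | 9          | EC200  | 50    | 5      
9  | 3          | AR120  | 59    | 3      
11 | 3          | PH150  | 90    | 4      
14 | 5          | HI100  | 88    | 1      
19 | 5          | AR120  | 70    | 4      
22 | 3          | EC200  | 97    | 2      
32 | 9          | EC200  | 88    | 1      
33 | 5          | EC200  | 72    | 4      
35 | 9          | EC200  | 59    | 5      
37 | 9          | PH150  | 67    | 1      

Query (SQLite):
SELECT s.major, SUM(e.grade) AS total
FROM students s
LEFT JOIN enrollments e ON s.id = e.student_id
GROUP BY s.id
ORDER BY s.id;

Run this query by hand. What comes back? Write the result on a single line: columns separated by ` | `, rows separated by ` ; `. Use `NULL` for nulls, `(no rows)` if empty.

Econ | 325 ; CS | 300 ; CS | 347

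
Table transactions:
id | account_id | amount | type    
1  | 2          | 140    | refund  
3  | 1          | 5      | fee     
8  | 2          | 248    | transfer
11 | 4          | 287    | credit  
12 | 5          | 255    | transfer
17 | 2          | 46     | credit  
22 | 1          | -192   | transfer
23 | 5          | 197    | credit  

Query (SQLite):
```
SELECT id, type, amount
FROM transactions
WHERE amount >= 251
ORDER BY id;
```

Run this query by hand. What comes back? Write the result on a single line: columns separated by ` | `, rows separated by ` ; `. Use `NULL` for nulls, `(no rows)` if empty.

11 | credit | 287 ; 12 | transfer | 255

amount >= 251: ids {11, 12}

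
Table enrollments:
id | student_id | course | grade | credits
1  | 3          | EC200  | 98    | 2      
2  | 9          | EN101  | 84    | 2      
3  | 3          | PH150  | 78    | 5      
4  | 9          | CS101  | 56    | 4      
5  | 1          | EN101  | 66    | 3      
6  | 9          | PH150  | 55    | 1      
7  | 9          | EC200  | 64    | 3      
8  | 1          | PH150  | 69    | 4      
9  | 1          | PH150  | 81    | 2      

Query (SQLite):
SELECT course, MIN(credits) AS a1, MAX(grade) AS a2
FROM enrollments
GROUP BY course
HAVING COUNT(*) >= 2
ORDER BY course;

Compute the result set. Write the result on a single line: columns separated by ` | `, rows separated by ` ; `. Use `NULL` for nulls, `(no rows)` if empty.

Group enrollments by course.
Per group compute: MIN(credits), MAX(grade).
HAVING: drop groups with fewer than 2 rows.
  CS101: ids {4} → MIN(credits)=4, MAX(grade)=56
  EC200: ids {1, 7} → MIN(credits)=2, MAX(grade)=98
  EN101: ids {2, 5} → MIN(credits)=2, MAX(grade)=84
  PH150: ids {3, 6, 8, 9} → MIN(credits)=1, MAX(grade)=81

EC200 | 2 | 98 ; EN101 | 2 | 84 ; PH150 | 1 | 81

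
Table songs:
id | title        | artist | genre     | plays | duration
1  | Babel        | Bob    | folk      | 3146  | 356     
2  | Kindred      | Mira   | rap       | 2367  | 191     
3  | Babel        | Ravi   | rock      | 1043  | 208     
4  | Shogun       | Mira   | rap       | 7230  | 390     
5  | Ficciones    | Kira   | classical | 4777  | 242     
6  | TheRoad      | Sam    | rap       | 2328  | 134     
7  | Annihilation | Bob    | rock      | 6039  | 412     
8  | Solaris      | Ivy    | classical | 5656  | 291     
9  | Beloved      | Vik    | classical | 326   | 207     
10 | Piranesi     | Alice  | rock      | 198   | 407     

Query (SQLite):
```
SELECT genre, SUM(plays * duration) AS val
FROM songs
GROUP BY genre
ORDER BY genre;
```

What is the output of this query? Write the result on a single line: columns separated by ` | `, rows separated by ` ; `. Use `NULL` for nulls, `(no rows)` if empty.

For each row compute plays * duration.
Group by genre; take SUM of the expression per group.
  classical: ids {5, 8, 9} → SUM(plays * duration)=2869412
  folk: ids {1} → SUM(plays * duration)=1119976
  rap: ids {2, 4, 6} → SUM(plays * duration)=3583749
  rock: ids {3, 7, 10} → SUM(plays * duration)=2785598

classical | 2869412 ; folk | 1119976 ; rap | 3583749 ; rock | 2785598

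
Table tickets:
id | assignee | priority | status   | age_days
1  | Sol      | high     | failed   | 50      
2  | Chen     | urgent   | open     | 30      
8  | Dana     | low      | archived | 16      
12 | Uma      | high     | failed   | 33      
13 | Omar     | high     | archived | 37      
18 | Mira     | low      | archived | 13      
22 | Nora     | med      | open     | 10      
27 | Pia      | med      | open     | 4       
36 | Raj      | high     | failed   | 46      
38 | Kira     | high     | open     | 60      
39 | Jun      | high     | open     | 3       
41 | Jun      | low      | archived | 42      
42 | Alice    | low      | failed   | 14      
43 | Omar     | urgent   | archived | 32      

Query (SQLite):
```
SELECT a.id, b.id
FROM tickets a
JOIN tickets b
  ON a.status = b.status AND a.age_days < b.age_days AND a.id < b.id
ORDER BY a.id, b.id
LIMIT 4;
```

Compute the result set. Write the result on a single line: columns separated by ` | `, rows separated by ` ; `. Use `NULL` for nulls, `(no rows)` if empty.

2 | 38 ; 8 | 13 ; 8 | 41 ; 8 | 43

Pairs (a,b) with same status, a.age_days < b.age_days, a.id < b.id.
status groups: archived:{8,13,18,41,43} failed:{1,12,36,42} open:{2,22,27,38,39}
Ordered by (a.id, b.id); first 4.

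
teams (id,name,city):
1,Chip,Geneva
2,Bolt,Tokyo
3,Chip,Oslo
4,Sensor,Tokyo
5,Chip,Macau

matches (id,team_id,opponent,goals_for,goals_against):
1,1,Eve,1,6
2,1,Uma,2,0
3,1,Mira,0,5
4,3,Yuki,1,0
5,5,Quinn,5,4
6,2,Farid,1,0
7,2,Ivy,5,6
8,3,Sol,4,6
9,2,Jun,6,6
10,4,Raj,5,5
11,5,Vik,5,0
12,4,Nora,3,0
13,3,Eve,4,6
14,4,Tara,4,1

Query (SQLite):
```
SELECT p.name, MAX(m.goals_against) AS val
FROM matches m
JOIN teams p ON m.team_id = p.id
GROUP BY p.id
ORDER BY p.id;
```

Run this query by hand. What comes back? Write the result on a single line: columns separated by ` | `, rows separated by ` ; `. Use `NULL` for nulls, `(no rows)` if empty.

Chip | 6 ; Bolt | 6 ; Chip | 6 ; Sensor | 5 ; Chip | 4

Join each matches row to its teams via team_id.
Group joined rows by teams.id; compute MAX(m.goals_against) per group.
  1: ids {1, 2, 3} → MAX(m.goals_against)=6
  2: ids {6, 7, 9} → MAX(m.goals_against)=6
  3: ids {4, 8, 13} → MAX(m.goals_against)=6
  4: ids {10, 12, 14} → MAX(m.goals_against)=5
  5: ids {5, 11} → MAX(m.goals_against)=4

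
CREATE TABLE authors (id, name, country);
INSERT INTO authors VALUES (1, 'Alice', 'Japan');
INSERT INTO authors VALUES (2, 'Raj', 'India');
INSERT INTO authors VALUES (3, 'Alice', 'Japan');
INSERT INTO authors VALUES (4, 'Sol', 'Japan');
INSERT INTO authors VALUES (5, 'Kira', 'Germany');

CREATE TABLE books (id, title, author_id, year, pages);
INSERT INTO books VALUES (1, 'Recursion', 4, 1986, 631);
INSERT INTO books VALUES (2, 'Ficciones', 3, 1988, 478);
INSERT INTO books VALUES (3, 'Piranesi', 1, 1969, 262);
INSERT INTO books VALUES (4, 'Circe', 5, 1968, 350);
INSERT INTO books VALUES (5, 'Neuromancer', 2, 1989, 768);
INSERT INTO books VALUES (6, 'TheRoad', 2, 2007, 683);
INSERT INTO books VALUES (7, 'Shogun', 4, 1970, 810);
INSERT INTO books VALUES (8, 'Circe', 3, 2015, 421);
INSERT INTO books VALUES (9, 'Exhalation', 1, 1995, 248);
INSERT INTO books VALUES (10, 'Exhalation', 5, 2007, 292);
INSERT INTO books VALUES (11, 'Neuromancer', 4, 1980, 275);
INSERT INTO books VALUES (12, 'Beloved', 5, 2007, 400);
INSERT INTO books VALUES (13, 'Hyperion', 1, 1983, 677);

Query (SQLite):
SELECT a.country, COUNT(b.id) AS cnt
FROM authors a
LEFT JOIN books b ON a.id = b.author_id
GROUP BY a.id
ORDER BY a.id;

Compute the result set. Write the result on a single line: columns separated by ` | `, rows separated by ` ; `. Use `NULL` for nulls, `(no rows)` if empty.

Japan | 3 ; India | 2 ; Japan | 2 ; Japan | 3 ; Germany | 3

LEFT JOIN keeps every authors row; unmatched ones get NULL for books columns.
Group by authors.id and compute COUNT(b.id). COUNT(col) of an all-NULL group is 0.
  1: ids {3, 9, 13} → COUNT(b.id)=3
  2: ids {5, 6} → COUNT(b.id)=2
  3: ids {2, 8} → COUNT(b.id)=2
  4: ids {1, 7, 11} → COUNT(b.id)=3
  5: ids {4, 10, 12} → COUNT(b.id)=3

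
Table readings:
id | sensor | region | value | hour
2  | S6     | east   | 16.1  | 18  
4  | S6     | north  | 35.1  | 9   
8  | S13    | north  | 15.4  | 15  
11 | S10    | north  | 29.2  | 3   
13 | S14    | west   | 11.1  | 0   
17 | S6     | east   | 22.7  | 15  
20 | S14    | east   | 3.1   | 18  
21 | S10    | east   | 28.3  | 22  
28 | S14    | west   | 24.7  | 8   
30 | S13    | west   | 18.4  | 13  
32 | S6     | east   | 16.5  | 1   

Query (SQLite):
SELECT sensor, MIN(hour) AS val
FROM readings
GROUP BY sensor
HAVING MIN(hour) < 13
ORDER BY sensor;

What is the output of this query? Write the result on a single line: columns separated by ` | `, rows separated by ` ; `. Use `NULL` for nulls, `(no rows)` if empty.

S10 | 3 ; S14 | 0 ; S6 | 1

Partition readings by sensor; compute MIN(hour) within each group.
HAVING: keep groups where MIN(hour) < 13.
  S10: ids {11, 21} → MIN(hour)=3
  S13: ids {8, 30} → MIN(hour)=13
  S14: ids {13, 20, 28} → MIN(hour)=0
  S6: ids {2, 4, 17, 32} → MIN(hour)=1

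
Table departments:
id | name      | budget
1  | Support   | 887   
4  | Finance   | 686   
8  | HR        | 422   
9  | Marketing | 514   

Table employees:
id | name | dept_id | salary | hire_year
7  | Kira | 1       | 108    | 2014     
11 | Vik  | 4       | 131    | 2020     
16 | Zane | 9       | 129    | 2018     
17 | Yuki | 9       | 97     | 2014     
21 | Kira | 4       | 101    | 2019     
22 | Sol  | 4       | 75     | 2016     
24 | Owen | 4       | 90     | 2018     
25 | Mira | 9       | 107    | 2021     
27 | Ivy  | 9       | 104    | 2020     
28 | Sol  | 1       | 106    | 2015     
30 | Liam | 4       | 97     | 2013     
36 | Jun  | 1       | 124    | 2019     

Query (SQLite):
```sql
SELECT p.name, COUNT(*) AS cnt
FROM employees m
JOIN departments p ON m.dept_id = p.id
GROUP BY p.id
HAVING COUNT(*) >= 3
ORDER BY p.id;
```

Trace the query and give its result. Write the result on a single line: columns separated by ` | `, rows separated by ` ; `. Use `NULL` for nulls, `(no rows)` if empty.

Support | 3 ; Finance | 5 ; Marketing | 4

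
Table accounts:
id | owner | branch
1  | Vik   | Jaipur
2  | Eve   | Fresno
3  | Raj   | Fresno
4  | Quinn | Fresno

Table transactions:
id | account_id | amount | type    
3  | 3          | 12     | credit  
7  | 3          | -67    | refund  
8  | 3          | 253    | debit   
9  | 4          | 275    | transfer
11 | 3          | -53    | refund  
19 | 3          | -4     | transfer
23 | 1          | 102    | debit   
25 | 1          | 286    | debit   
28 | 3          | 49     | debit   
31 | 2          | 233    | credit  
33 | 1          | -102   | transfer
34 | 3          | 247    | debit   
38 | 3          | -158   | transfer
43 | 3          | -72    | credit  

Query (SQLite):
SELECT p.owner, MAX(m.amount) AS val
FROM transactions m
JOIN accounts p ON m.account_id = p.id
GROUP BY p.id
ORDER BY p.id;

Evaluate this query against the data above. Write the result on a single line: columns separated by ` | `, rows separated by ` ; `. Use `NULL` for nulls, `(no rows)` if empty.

Join each transactions row to its accounts via account_id.
Group joined rows by accounts.id; compute MAX(m.amount) per group.
  1: ids {23, 25, 33} → MAX(m.amount)=286
  2: ids {31} → MAX(m.amount)=233
  3: ids {3, 7, 8, 11, 19, 28, 34, 38, 43} → MAX(m.amount)=253
  4: ids {9} → MAX(m.amount)=275

Vik | 286 ; Eve | 233 ; Raj | 253 ; Quinn | 275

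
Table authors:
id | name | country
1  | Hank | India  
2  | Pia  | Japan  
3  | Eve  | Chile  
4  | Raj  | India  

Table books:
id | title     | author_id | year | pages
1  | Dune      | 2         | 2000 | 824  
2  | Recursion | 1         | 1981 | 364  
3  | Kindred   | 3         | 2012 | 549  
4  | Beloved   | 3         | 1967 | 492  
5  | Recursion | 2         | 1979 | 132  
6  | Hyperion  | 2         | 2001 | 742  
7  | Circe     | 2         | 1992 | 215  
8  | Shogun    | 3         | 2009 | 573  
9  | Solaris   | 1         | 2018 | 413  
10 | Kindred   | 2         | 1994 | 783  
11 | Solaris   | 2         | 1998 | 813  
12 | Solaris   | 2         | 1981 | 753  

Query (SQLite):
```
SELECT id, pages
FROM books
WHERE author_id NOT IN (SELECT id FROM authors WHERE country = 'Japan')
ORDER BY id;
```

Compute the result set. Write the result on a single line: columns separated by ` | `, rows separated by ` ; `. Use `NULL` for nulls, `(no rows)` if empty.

2 | 364 ; 3 | 549 ; 4 | 492 ; 8 | 573 ; 9 | 413

Inner query: authors.id where country = 'Japan'.
Outer: keep books rows whose author_id is not in that set.
Inner query → {2}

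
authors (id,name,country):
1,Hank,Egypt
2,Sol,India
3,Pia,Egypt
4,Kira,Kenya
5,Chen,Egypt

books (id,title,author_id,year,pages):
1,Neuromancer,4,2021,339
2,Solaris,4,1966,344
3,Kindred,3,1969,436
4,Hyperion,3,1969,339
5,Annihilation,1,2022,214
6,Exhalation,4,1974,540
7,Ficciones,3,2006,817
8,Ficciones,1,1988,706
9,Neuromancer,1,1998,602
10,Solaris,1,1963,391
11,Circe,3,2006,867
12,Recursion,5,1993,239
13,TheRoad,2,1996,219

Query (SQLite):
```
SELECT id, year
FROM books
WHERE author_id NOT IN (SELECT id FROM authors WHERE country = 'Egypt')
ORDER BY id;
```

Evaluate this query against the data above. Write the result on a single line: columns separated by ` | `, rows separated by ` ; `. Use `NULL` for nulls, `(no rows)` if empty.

Inner query: authors.id where country = 'Egypt'.
Outer: keep books rows whose author_id is not in that set.
Inner query → {1, 3, 5}

1 | 2021 ; 2 | 1966 ; 6 | 1974 ; 13 | 1996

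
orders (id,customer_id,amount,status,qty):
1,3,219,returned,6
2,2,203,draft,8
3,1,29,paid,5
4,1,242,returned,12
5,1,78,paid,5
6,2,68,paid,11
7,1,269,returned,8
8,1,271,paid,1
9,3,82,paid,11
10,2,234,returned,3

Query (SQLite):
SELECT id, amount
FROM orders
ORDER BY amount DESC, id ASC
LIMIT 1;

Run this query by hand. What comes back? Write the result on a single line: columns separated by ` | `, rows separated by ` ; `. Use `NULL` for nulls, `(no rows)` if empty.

Sort by amount desc, tiebreak id asc: (271, id=8), (269, id=7), (242, id=4), (234, id=10) …. Take first 1.

8 | 271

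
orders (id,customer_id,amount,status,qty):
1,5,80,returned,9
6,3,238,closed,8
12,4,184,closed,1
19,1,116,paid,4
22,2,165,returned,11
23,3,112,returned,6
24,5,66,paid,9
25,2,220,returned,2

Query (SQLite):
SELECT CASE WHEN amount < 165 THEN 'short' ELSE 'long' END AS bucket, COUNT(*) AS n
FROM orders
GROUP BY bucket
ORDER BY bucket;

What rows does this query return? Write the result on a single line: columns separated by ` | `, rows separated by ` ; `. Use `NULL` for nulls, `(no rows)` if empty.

Bucket rows by amount < 165 → 'short' else 'long'; count each bucket.

long | 4 ; short | 4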